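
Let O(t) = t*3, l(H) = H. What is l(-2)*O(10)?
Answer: -60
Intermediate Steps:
O(t) = 3*t
l(-2)*O(10) = -6*10 = -2*30 = -60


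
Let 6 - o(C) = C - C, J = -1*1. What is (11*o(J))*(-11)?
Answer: -726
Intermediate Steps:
J = -1
o(C) = 6 (o(C) = 6 - (C - C) = 6 - 1*0 = 6 + 0 = 6)
(11*o(J))*(-11) = (11*6)*(-11) = 66*(-11) = -726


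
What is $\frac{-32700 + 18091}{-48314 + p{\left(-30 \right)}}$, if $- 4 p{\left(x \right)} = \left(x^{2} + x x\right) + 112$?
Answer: $\frac{14609}{48792} \approx 0.29941$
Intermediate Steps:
$p{\left(x \right)} = -28 - \frac{x^{2}}{2}$ ($p{\left(x \right)} = - \frac{\left(x^{2} + x x\right) + 112}{4} = - \frac{\left(x^{2} + x^{2}\right) + 112}{4} = - \frac{2 x^{2} + 112}{4} = - \frac{112 + 2 x^{2}}{4} = -28 - \frac{x^{2}}{2}$)
$\frac{-32700 + 18091}{-48314 + p{\left(-30 \right)}} = \frac{-32700 + 18091}{-48314 - \left(28 + \frac{\left(-30\right)^{2}}{2}\right)} = - \frac{14609}{-48314 - 478} = - \frac{14609}{-48792} = \left(-14609\right) \left(- \frac{1}{48792}\right) = \frac{14609}{48792}$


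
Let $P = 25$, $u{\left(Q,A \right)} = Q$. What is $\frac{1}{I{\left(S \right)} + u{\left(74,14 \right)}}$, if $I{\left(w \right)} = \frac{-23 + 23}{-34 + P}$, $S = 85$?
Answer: $\frac{1}{74} \approx 0.013514$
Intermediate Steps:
$I{\left(w \right)} = 0$ ($I{\left(w \right)} = \frac{-23 + 23}{-34 + 25} = \frac{0}{-9} = 0 \left(- \frac{1}{9}\right) = 0$)
$\frac{1}{I{\left(S \right)} + u{\left(74,14 \right)}} = \frac{1}{0 + 74} = \frac{1}{74}$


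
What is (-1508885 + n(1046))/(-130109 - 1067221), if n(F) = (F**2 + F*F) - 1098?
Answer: -226083/399110 ≈ -0.56647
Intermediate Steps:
n(F) = -1098 + 2*F**2 (n(F) = (F**2 + F**2) - 1098 = 2*F**2 - 1098 = -1098 + 2*F**2)
(-1508885 + n(1046))/(-130109 - 1067221) = (-1508885 + (-1098 + 2*1046**2))/(-130109 - 1067221) = (-1508885 + (-1098 + 2*1094116))/(-1197330) = (-1508885 + (-1098 + 2188232))*(-1/1197330) = (-1508885 + 2187134)*(-1/1197330) = 678249*(-1/1197330) = -226083/399110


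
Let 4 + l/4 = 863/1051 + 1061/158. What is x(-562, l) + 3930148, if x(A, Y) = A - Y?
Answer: 326268421528/83029 ≈ 3.9296e+6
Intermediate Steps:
l = 1174466/83029 (l = -16 + 4*(863/1051 + 1061/158) = -16 + 4*(1251465/166058) = -16 + 2502930/83029 = 1174466/83029 ≈ 14.145)
x(-562, l) + 3930148 = (-562 - 1*1174466/83029) + 3930148 = (-562 - 1174466/83029) + 3930148 = -47836764/83029 + 3930148 = 326268421528/83029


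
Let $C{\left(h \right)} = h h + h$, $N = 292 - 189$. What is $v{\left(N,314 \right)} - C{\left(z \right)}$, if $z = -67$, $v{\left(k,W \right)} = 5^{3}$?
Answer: $-4297$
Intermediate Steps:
$N = 103$ ($N = 292 - 189 = 103$)
$v{\left(k,W \right)} = 125$
$C{\left(h \right)} = h + h^{2}$ ($C{\left(h \right)} = h^{2} + h = h + h^{2}$)
$v{\left(N,314 \right)} - C{\left(z \right)} = 125 - - 67 \left(1 - 67\right) = 125 - \left(-67\right) \left(-66\right) = 125 - 4422 = -4297$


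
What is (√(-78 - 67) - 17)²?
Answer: (17 - I*√145)² ≈ 144.0 - 409.41*I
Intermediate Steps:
(√(-78 - 67) - 17)² = (√(-145) - 17)² = (I*√145 - 17)² = (-17 + I*√145)²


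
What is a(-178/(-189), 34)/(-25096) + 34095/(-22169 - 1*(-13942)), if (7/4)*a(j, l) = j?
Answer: -141503540048/34144114977 ≈ -4.1443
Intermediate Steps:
a(j, l) = 4*j/7
a(-178/(-189), 34)/(-25096) + 34095/(-22169 - 1*(-13942)) = (4*(-178/(-189))/7)/(-25096) + 34095/(-22169 - 1*(-13942)) = (4*(-178*(-1/189))/7)*(-1/25096) + 34095/(-22169 + 13942) = ((4/7)*(178/189))*(-1/25096) + 34095/(-8227) = (712/1323)*(-1/25096) + 34095*(-1/8227) = -89/4150251 - 34095/8227 = -141503540048/34144114977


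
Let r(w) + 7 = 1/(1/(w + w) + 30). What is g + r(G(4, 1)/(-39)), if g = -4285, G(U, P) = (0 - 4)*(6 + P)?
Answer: -7377892/1719 ≈ -4292.0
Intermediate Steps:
G(U, P) = -24 - 4*P (G(U, P) = -4*(6 + P) = -24 - 4*P)
r(w) = -7 + 1/(30 + 1/(2*w)) (r(w) = -7 + 1/(1/(w + w) + 30) = -7 + 1/(1/(2*w) + 30) = -7 + 1/(30 + 1/(2*w)))
g + r(G(4, 1)/(-39)) = -4285 + (-7 - 418*(-24 - 4*1)/(-39))/(1 + 60*((-24 - 4*1)/(-39))) = -4285 + (-7 - 418*(-24 - 4)*(-1)/39)/(1 + 60*((-24 - 4)*(-1/39))) = -4285 + (-7 - (-11704)*(-1)/39)/(1 + 60*(-28*(-1/39))) = -4285 + (-7 - 418*28/39)/(1 + 60*(28/39)) = -4285 + (-7 - 11704/39)/(1 + 560/13) = -4285 - 11977/39/(573/13) = -4285 + (13/573)*(-11977/39) = -4285 - 11977/1719 = -7377892/1719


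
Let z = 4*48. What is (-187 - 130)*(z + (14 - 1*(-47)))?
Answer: -80201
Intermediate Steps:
z = 192
(-187 - 130)*(z + (14 - 1*(-47))) = (-187 - 130)*(192 + (14 - 1*(-47))) = -317*(192 + (14 + 47)) = -317*(192 + 61) = -317*253 = -80201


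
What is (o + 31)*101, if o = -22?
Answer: 909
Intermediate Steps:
(o + 31)*101 = (-22 + 31)*101 = 9*101 = 909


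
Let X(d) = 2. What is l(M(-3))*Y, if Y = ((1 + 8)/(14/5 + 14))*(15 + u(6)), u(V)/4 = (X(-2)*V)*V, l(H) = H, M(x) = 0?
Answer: 0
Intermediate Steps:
u(V) = 8*V² (u(V) = 4*((2*V)*V) = 4*(2*V²) = 8*V²)
Y = 4545/28 (Y = ((1 + 8)/(14/5 + 14))*(15 + 8*6²) = (9/(14*(⅕) + 14))*(15 + 8*36) = (9/(14/5 + 14))*(15 + 288) = (9/(84/5))*303 = (9*(5/84))*303 = (15/28)*303 = 4545/28 ≈ 162.32)
l(M(-3))*Y = 0*(4545/28) = 0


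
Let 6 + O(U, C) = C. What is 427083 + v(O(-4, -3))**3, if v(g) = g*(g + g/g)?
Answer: 800331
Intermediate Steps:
O(U, C) = -6 + C
v(g) = g*(1 + g) (v(g) = g*(g + 1) = g*(1 + g))
427083 + v(O(-4, -3))**3 = 427083 + ((-6 - 3)*(1 + (-6 - 3)))**3 = 427083 + (-9*(1 - 9))**3 = 427083 + (-9*(-8))**3 = 427083 + 72**3 = 427083 + 373248 = 800331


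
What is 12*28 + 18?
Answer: 354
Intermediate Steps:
12*28 + 18 = 336 + 18 = 354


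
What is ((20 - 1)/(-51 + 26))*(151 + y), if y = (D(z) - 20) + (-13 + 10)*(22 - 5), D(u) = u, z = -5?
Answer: -57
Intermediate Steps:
y = -76 (y = (-5 - 20) + (-13 + 10)*(22 - 5) = -25 - 3*17 = -25 - 51 = -76)
((20 - 1)/(-51 + 26))*(151 + y) = ((20 - 1)/(-51 + 26))*(151 - 76) = (19/(-25))*75 = (19*(-1/25))*75 = -19/25*75 = -57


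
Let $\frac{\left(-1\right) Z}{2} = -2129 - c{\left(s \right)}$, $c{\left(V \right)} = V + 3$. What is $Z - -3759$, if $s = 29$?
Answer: $8081$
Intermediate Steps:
$c{\left(V \right)} = 3 + V$
$Z = 4322$ ($Z = - 2 \left(-2129 - \left(3 + 29\right)\right) = - 2 \left(-2129 - 32\right) = \left(-2\right) \left(-2161\right) = 4322$)
$Z - -3759 = 4322 - -3759 = 4322 + 3759 = 8081$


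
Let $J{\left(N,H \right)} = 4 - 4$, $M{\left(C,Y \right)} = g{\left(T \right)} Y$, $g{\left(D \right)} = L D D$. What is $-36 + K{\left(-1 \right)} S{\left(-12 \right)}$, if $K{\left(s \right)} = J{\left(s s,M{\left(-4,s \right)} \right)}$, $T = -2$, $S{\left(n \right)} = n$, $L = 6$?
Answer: $-36$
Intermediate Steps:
$g{\left(D \right)} = 6 D^{2}$ ($g{\left(D \right)} = 6 D D = 6 D^{2}$)
$M{\left(C,Y \right)} = 24 Y$ ($M{\left(C,Y \right)} = 6 \left(-2\right)^{2} Y = 6 \cdot 4 Y = 24 Y$)
$J{\left(N,H \right)} = 0$ ($J{\left(N,H \right)} = 4 - 4 = 0$)
$K{\left(s \right)} = 0$
$-36 + K{\left(-1 \right)} S{\left(-12 \right)} = -36 + 0 \left(-12\right) = -36 + 0 = -36$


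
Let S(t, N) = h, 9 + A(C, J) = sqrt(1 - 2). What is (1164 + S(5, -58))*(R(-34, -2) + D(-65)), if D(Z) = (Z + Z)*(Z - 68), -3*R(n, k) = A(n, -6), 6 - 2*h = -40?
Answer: 20526791 - 1187*I/3 ≈ 2.0527e+7 - 395.67*I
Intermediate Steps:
A(C, J) = -9 + I (A(C, J) = -9 + sqrt(1 - 2) = -9 + sqrt(-1) = -9 + I)
h = 23 (h = 3 - 1/2*(-40) = 3 + 20 = 23)
R(n, k) = 3 - I/3 (R(n, k) = -(-9 + I)/3 = 3 - I/3)
D(Z) = 2*Z*(-68 + Z) (D(Z) = (2*Z)*(-68 + Z) = 2*Z*(-68 + Z))
S(t, N) = 23
(1164 + S(5, -58))*(R(-34, -2) + D(-65)) = (1164 + 23)*((3 - I/3) + 2*(-65)*(-68 - 65)) = 1187*((3 - I/3) + 2*(-65)*(-133)) = 1187*((3 - I/3) + 17290) = 1187*(17293 - I/3) = 20526791 - 1187*I/3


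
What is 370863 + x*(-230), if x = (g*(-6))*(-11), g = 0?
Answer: 370863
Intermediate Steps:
x = 0 (x = (0*(-6))*(-11) = 0*(-11) = 0)
370863 + x*(-230) = 370863 + 0*(-230) = 370863 + 0 = 370863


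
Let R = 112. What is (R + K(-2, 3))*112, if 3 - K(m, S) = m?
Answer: 13104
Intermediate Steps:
K(m, S) = 3 - m
(R + K(-2, 3))*112 = (112 + (3 - 1*(-2)))*112 = (112 + (3 + 2))*112 = (112 + 5)*112 = 117*112 = 13104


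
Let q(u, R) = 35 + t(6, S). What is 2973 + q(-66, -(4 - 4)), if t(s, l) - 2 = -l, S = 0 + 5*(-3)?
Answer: 3025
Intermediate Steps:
S = -15 (S = 0 - 15 = -15)
t(s, l) = 2 - l
q(u, R) = 52 (q(u, R) = 35 + (2 - 1*(-15)) = 35 + (2 + 15) = 35 + 17 = 52)
2973 + q(-66, -(4 - 4)) = 2973 + 52 = 3025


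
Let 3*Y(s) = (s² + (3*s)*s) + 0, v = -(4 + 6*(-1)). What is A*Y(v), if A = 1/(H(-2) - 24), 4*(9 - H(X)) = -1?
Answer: -64/177 ≈ -0.36158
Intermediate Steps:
H(X) = 37/4 (H(X) = 9 - ¼*(-1) = 9 + ¼ = 37/4)
v = 2 (v = -(4 - 6) = -1*(-2) = 2)
Y(s) = 4*s²/3 (Y(s) = ((s² + (3*s)*s) + 0)/3 = ((s² + 3*s²) + 0)/3 = (4*s² + 0)/3 = (4*s²)/3 = 4*s²/3)
A = -4/59 (A = 1/(37/4 - 24) = 1/(-59/4) = -4/59 ≈ -0.067797)
A*Y(v) = -16*2²/177 = -16*4/177 = -4/59*16/3 = -64/177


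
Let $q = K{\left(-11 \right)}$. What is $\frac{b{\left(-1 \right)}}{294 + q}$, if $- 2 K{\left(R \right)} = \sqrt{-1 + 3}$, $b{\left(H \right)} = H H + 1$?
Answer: $\frac{1176}{172871} + \frac{2 \sqrt{2}}{172871} \approx 0.0068191$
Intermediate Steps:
$b{\left(H \right)} = 1 + H^{2}$ ($b{\left(H \right)} = H^{2} + 1 = 1 + H^{2}$)
$K{\left(R \right)} = - \frac{\sqrt{2}}{2}$ ($K{\left(R \right)} = - \frac{\sqrt{-1 + 3}}{2} = - \frac{\sqrt{2}}{2}$)
$q = - \frac{\sqrt{2}}{2} \approx -0.70711$
$\frac{b{\left(-1 \right)}}{294 + q} = \frac{1 + \left(-1\right)^{2}}{294 - \frac{\sqrt{2}}{2}} = \frac{1 + 1}{294 - \frac{\sqrt{2}}{2}} = \frac{1}{294 - \frac{\sqrt{2}}{2}} \cdot 2 = \frac{2}{294 - \frac{\sqrt{2}}{2}}$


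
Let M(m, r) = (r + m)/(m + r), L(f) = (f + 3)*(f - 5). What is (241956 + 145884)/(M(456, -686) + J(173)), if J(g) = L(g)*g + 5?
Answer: 12928/170509 ≈ 0.075820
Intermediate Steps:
L(f) = (-5 + f)*(3 + f) (L(f) = (3 + f)*(-5 + f) = (-5 + f)*(3 + f))
J(g) = 5 + g*(-15 + g² - 2*g) (J(g) = (-15 + g² - 2*g)*g + 5 = g*(-15 + g² - 2*g) + 5 = 5 + g*(-15 + g² - 2*g))
M(m, r) = 1 (M(m, r) = (m + r)/(m + r) = 1)
(241956 + 145884)/(M(456, -686) + J(173)) = (241956 + 145884)/(1 + (5 - 1*173*(15 - 1*173² + 2*173))) = 387840/(1 + (5 - 1*173*(15 - 1*29929 + 346))) = 387840/(1 + (5 - 1*173*(15 - 29929 + 346))) = 387840/(1 + (5 - 1*173*(-29568))) = 387840/(1 + (5 + 5115264)) = 387840/(1 + 5115269) = 387840/5115270 = 387840*(1/5115270) = 12928/170509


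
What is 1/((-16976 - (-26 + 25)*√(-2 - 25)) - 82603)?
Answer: -33193/3305325756 - I*√3/3305325756 ≈ -1.0042e-5 - 5.2402e-10*I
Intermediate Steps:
1/((-16976 - (-26 + 25)*√(-2 - 25)) - 82603) = 1/((-16976 - (-1)*√(-27)) - 82603) = 1/((-16976 - (-1)*3*I*√3) - 82603) = 1/((-16976 - (-3)*I*√3) - 82603) = 1/((-16976 + 3*I*√3) - 82603) = 1/(-99579 + 3*I*√3)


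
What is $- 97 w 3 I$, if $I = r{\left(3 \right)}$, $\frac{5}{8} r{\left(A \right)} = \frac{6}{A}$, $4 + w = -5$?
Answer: $\frac{41904}{5} \approx 8380.8$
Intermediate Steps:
$w = -9$ ($w = -4 - 5 = -9$)
$r{\left(A \right)} = \frac{48}{5 A}$ ($r{\left(A \right)} = \frac{8 \frac{6}{A}}{5} = \frac{48}{5 A}$)
$I = \frac{16}{5}$ ($I = \frac{48}{5 \cdot 3} = \frac{48}{5} \cdot \frac{1}{3} = \frac{16}{5} \approx 3.2$)
$- 97 w 3 I = - 97 \left(-9\right) 3 \cdot \frac{16}{5} = - 97 \left(\left(-27\right) \frac{16}{5}\right) = \left(-97\right) \left(- \frac{432}{5}\right) = \frac{41904}{5}$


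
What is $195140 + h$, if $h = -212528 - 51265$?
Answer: $-68653$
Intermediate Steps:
$h = -263793$
$195140 + h = 195140 - 263793 = -68653$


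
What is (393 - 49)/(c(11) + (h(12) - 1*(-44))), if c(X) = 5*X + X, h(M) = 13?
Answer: 344/123 ≈ 2.7967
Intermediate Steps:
c(X) = 6*X
(393 - 49)/(c(11) + (h(12) - 1*(-44))) = (393 - 49)/(6*11 + (13 - 1*(-44))) = 344/(66 + (13 + 44)) = 344/(66 + 57) = 344/123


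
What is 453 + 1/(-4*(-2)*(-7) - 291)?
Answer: 157190/347 ≈ 453.00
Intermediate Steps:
453 + 1/(-4*(-2)*(-7) - 291) = 453 + 1/(8*(-7) - 291) = 453 + 1/(-56 - 291) = 453 + 1/(-347) = 453 - 1/347 = 157190/347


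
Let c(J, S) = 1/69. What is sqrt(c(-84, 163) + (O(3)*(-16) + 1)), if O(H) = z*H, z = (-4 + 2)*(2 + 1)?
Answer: 13*sqrt(8142)/69 ≈ 17.000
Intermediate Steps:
c(J, S) = 1/69
z = -6 (z = -2*3 = -6)
O(H) = -6*H
sqrt(c(-84, 163) + (O(3)*(-16) + 1)) = sqrt(1/69 + (-6*3*(-16) + 1)) = sqrt(1/69 + (-18*(-16) + 1)) = sqrt(1/69 + (288 + 1)) = sqrt(1/69 + 289) = sqrt(19942/69) = 13*sqrt(8142)/69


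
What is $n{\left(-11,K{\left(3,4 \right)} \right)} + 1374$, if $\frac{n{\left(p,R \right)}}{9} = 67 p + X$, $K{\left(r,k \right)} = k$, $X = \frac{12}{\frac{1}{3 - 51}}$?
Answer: $-10443$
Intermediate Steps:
$X = -576$ ($X = \frac{12}{\frac{1}{-48}} = \frac{12}{- \frac{1}{48}} = 12 \left(-48\right) = -576$)
$n{\left(p,R \right)} = -5184 + 603 p$ ($n{\left(p,R \right)} = 9 \left(67 p - 576\right) = 9 \left(-576 + 67 p\right) = -5184 + 603 p$)
$n{\left(-11,K{\left(3,4 \right)} \right)} + 1374 = \left(-5184 + 603 \left(-11\right)\right) + 1374 = \left(-5184 - 6633\right) + 1374 = -11817 + 1374 = -10443$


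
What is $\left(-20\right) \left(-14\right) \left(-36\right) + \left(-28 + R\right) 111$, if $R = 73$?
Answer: $-5085$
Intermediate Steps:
$\left(-20\right) \left(-14\right) \left(-36\right) + \left(-28 + R\right) 111 = \left(-20\right) \left(-14\right) \left(-36\right) + \left(-28 + 73\right) 111 = 280 \left(-36\right) + 45 \cdot 111 = -10080 + 4995 = -5085$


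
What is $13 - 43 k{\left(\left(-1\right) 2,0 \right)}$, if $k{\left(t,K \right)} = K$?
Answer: $13$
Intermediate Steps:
$13 - 43 k{\left(\left(-1\right) 2,0 \right)} = 13 - 0 = 13 + 0 = 13$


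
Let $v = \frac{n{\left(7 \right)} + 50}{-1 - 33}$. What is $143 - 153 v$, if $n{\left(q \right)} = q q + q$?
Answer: $620$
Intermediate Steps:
$n{\left(q \right)} = q + q^{2}$ ($n{\left(q \right)} = q^{2} + q = q + q^{2}$)
$v = - \frac{53}{17}$ ($v = \frac{7 \left(1 + 7\right) + 50}{-1 - 33} = \frac{7 \cdot 8 + 50}{-34} = \left(56 + 50\right) \left(- \frac{1}{34}\right) = 106 \left(- \frac{1}{34}\right) = - \frac{53}{17} \approx -3.1176$)
$143 - 153 v = 143 - -477 = 143 + 477 = 620$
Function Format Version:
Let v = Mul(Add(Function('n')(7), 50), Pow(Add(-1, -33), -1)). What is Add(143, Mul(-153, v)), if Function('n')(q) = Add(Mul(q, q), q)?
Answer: 620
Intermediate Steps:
Function('n')(q) = Add(q, Pow(q, 2)) (Function('n')(q) = Add(Pow(q, 2), q) = Add(q, Pow(q, 2)))
v = Rational(-53, 17) (v = Mul(Add(Mul(7, Add(1, 7)), 50), Pow(Add(-1, -33), -1)) = Mul(Add(Mul(7, 8), 50), Pow(-34, -1)) = Mul(Add(56, 50), Rational(-1, 34)) = Mul(106, Rational(-1, 34)) = Rational(-53, 17) ≈ -3.1176)
Add(143, Mul(-153, v)) = Add(143, Mul(-153, Rational(-53, 17))) = Add(143, 477) = 620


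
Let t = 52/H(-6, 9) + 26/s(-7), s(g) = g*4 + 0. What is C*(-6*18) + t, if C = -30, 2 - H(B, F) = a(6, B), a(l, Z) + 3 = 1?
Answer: 45529/14 ≈ 3252.1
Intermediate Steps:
a(l, Z) = -2 (a(l, Z) = -3 + 1 = -2)
s(g) = 4*g (s(g) = 4*g + 0 = 4*g)
H(B, F) = 4 (H(B, F) = 2 - 1*(-2) = 2 + 2 = 4)
t = 169/14 (t = 52/4 + 26/((4*(-7))) = 52*(¼) + 26/(-28) = 13 + 26*(-1/28) = 13 - 13/14 = 169/14 ≈ 12.071)
C*(-6*18) + t = -(-180)*18 + 169/14 = -30*(-108) + 169/14 = 3240 + 169/14 = 45529/14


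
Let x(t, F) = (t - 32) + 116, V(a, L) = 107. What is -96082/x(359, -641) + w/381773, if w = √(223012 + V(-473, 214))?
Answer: -96082/443 + 3*√24791/381773 ≈ -216.89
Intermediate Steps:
x(t, F) = 84 + t (x(t, F) = (-32 + t) + 116 = 84 + t)
w = 3*√24791 (w = √(223012 + 107) = √223119 = 3*√24791 ≈ 472.35)
-96082/x(359, -641) + w/381773 = -96082/(84 + 359) + (3*√24791)/381773 = -96082/443 + (3*√24791)*(1/381773) = -96082*1/443 + 3*√24791/381773 = -96082/443 + 3*√24791/381773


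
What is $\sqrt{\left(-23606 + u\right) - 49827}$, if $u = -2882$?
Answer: $i \sqrt{76315} \approx 276.25 i$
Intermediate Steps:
$\sqrt{\left(-23606 + u\right) - 49827} = \sqrt{\left(-23606 - 2882\right) - 49827} = \sqrt{-26488 - 49827} = \sqrt{-76315} = i \sqrt{76315}$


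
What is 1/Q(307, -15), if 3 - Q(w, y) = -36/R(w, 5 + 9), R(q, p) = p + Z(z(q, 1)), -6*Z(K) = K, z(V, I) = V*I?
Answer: 223/453 ≈ 0.49227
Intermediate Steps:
z(V, I) = I*V
Z(K) = -K/6
R(q, p) = p - q/6
Q(w, y) = 3 + 36/(14 - w/6) (Q(w, y) = 3 - (-36)/((5 + 9) - w/6) = 3 - (-36)/(14 - w/6) = 3 + 36/(14 - w/6))
1/Q(307, -15) = 1/(3*(-156 + 307)/(-84 + 307)) = 1/(3*151/223) = 1/(3*(1/223)*151) = 1/(453/223) = 223/453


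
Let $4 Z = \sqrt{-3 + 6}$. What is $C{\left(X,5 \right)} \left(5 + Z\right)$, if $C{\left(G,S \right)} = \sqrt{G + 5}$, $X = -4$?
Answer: $5 + \frac{\sqrt{3}}{4} \approx 5.433$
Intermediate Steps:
$C{\left(G,S \right)} = \sqrt{5 + G}$
$Z = \frac{\sqrt{3}}{4}$ ($Z = \frac{\sqrt{-3 + 6}}{4} = \frac{\sqrt{3}}{4} \approx 0.43301$)
$C{\left(X,5 \right)} \left(5 + Z\right) = \sqrt{5 - 4} \left(5 + \frac{\sqrt{3}}{4}\right) = \sqrt{1} \left(5 + \frac{\sqrt{3}}{4}\right) = 1 \left(5 + \frac{\sqrt{3}}{4}\right) = 5 + \frac{\sqrt{3}}{4}$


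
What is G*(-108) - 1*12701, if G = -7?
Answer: -11945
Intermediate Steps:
G*(-108) - 1*12701 = -7*(-108) - 1*12701 = 756 - 12701 = -11945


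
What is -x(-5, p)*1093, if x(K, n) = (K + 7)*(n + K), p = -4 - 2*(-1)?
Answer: 15302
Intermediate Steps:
p = -2 (p = -4 + 2 = -2)
x(K, n) = (7 + K)*(K + n)
-x(-5, p)*1093 = -((-5)**2 + 7*(-5) + 7*(-2) - 5*(-2))*1093 = -(25 - 35 - 14 + 10)*1093 = -(-14)*1093 = -1*(-15302) = 15302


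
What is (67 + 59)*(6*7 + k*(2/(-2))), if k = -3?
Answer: 5670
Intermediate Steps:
(67 + 59)*(6*7 + k*(2/(-2))) = (67 + 59)*(6*7 - 6/(-2)) = 126*(42 - 6*(-1)/2) = 126*(42 - 3*(-1)) = 126*(42 + 3) = 126*45 = 5670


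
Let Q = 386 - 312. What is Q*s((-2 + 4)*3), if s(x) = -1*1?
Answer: -74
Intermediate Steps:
s(x) = -1
Q = 74
Q*s((-2 + 4)*3) = 74*(-1) = -74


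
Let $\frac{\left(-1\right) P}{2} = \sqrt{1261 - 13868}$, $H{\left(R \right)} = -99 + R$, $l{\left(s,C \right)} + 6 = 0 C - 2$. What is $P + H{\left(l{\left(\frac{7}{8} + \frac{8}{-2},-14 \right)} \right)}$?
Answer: $-107 - 2 i \sqrt{12607} \approx -107.0 - 224.56 i$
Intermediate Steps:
$l{\left(s,C \right)} = -8$ ($l{\left(s,C \right)} = -6 - \left(2 + 0 C\right) = -6 + \left(0 - 2\right) = -6 - 2 = -8$)
$P = - 2 i \sqrt{12607}$ ($P = - 2 \sqrt{1261 - 13868} = - 2 \sqrt{-12607} = - 2 i \sqrt{12607} \approx - 224.56 i$)
$P + H{\left(l{\left(\frac{7}{8} + \frac{8}{-2},-14 \right)} \right)} = - 2 i \sqrt{12607} - 107 = -107 - 2 i \sqrt{12607}$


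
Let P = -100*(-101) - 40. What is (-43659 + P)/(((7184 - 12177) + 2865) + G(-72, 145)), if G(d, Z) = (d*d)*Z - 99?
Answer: -33599/749453 ≈ -0.044831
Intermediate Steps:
G(d, Z) = -99 + Z*d² (G(d, Z) = d²*Z - 99 = Z*d² - 99 = -99 + Z*d²)
P = 10060 (P = 10100 - 40 = 10060)
(-43659 + P)/(((7184 - 12177) + 2865) + G(-72, 145)) = (-43659 + 10060)/(((7184 - 12177) + 2865) + (-99 + 145*(-72)²)) = -33599/((-4993 + 2865) + (-99 + 145*5184)) = -33599/(-2128 + (-99 + 751680)) = -33599/(-2128 + 751581) = -33599/749453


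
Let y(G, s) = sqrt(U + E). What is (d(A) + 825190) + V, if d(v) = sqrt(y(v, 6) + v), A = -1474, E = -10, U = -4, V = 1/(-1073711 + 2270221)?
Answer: 987348086901/1196510 + sqrt(-1474 + I*sqrt(14)) ≈ 8.2519e+5 + 38.393*I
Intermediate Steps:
V = 1/1196510 ≈ 8.3576e-7
y(G, s) = I*sqrt(14) (y(G, s) = sqrt(-4 - 10) = sqrt(-14) = I*sqrt(14))
d(v) = sqrt(v + I*sqrt(14)) (d(v) = sqrt(I*sqrt(14) + v) = sqrt(v + I*sqrt(14)))
(d(A) + 825190) + V = (sqrt(-1474 + I*sqrt(14)) + 825190) + 1/1196510 = (825190 + sqrt(-1474 + I*sqrt(14))) + 1/1196510 = 987348086901/1196510 + sqrt(-1474 + I*sqrt(14))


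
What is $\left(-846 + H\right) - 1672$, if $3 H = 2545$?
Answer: $- \frac{5009}{3} \approx -1669.7$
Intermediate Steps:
$H = \frac{2545}{3}$ ($H = \frac{1}{3} \cdot 2545 = \frac{2545}{3} \approx 848.33$)
$\left(-846 + H\right) - 1672 = \left(-846 + \frac{2545}{3}\right) - 1672 = \frac{7}{3} - 1672 = - \frac{5009}{3}$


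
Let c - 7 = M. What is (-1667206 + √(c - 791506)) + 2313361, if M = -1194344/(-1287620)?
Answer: 646155 + I*√82017269434132145/321905 ≈ 6.4616e+5 + 889.66*I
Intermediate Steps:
M = 298586/321905 (M = -1194344*(-1/1287620) = 298586/321905 ≈ 0.92756)
c = 2551921/321905 (c = 7 + 298586/321905 = 2551921/321905 ≈ 7.9276)
(-1667206 + √(c - 791506)) + 2313361 = (-1667206 + √(2551921/321905 - 791506)) + 2313361 = (-1667206 + √(-254787187009/321905)) + 2313361 = (-1667206 + I*√82017269434132145/321905) + 2313361 = 646155 + I*√82017269434132145/321905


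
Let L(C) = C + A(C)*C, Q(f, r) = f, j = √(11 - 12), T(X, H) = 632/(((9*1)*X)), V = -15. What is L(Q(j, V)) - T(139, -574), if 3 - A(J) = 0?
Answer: -632/1251 + 4*I ≈ -0.5052 + 4.0*I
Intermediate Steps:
T(X, H) = 632/(9*X) (T(X, H) = 632/((9*X)) = 632*(1/(9*X)) = 632/(9*X))
A(J) = 3 (A(J) = 3 - 1*0 = 3 + 0 = 3)
j = I (j = √(-1) = I ≈ 1.0*I)
L(C) = 4*C (L(C) = C + 3*C = 4*C)
L(Q(j, V)) - T(139, -574) = 4*I - 632/(9*139) = 4*I - 1*632/1251 = 4*I - 632/1251 = -632/1251 + 4*I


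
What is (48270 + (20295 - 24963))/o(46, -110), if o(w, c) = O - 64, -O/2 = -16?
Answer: -21801/16 ≈ -1362.6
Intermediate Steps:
O = 32 (O = -2*(-16) = 32)
o(w, c) = -32 (o(w, c) = 32 - 64 = -32)
(48270 + (20295 - 24963))/o(46, -110) = (48270 + (20295 - 24963))/(-32) = (48270 - 4668)*(-1/32) = 43602*(-1/32) = -21801/16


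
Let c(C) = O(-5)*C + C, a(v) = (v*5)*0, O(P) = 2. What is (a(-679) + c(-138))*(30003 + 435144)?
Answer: -192570858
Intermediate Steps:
a(v) = 0 (a(v) = (5*v)*0 = 0)
c(C) = 3*C (c(C) = 2*C + C = 3*C)
(a(-679) + c(-138))*(30003 + 435144) = (0 + 3*(-138))*(30003 + 435144) = (0 - 414)*465147 = -414*465147 = -192570858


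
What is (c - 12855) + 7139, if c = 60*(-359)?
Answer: -27256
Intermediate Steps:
c = -21540
(c - 12855) + 7139 = (-21540 - 12855) + 7139 = -34395 + 7139 = -27256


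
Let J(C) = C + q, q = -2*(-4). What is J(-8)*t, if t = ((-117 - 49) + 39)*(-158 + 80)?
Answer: 0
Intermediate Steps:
t = 9906 (t = (-166 + 39)*(-78) = -127*(-78) = 9906)
q = 8
J(C) = 8 + C (J(C) = C + 8 = 8 + C)
J(-8)*t = (8 - 8)*9906 = 0*9906 = 0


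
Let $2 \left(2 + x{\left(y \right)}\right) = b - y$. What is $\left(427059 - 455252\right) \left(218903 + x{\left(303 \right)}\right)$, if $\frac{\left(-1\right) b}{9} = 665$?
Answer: $-6082837101$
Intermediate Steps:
$b = -5985$ ($b = \left(-9\right) 665 = -5985$)
$x{\left(y \right)} = - \frac{5989}{2} - \frac{y}{2}$ ($x{\left(y \right)} = -2 + \frac{-5985 - y}{2} = -2 - \left(\frac{5985}{2} + \frac{y}{2}\right) = - \frac{5989}{2} - \frac{y}{2}$)
$\left(427059 - 455252\right) \left(218903 + x{\left(303 \right)}\right) = \left(427059 - 455252\right) \left(218903 - 3146\right) = - 28193 \left(218903 - 3146\right) = \left(-28193\right) 215757 = -6082837101$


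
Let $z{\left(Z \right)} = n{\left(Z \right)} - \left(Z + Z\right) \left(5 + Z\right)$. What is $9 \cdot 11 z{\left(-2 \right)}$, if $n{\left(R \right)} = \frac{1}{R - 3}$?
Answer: $\frac{5841}{5} \approx 1168.2$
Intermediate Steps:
$n{\left(R \right)} = \frac{1}{-3 + R}$
$z{\left(Z \right)} = \frac{1}{-3 + Z} - 2 Z \left(5 + Z\right)$ ($z{\left(Z \right)} = \frac{1}{-3 + Z} - \left(Z + Z\right) \left(5 + Z\right) = \frac{1}{-3 + Z} - 2 Z \left(5 + Z\right)$)
$9 \cdot 11 z{\left(-2 \right)} = 9 \cdot 11 \frac{1 - - 4 \left(-3 - 2\right) \left(5 - 2\right)}{-3 - 2} = 99 \frac{1 - \left(-4\right) \left(-5\right) 3}{-5} = 99 \left(- \frac{1 - 60}{5}\right) = 99 \left(\left(- \frac{1}{5}\right) \left(-59\right)\right) = 99 \cdot \frac{59}{5} = \frac{5841}{5}$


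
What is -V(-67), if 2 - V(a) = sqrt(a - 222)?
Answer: -2 + 17*I ≈ -2.0 + 17.0*I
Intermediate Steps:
V(a) = 2 - sqrt(-222 + a) (V(a) = 2 - sqrt(a - 222) = 2 - sqrt(-222 + a))
-V(-67) = -(2 - sqrt(-222 - 67)) = -(2 - sqrt(-289)) = -(2 - 17*I) = -2 + 17*I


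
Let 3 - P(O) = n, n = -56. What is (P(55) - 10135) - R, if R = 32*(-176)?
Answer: -4444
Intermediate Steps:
R = -5632
P(O) = 59 (P(O) = 3 - 1*(-56) = 3 + 56 = 59)
(P(55) - 10135) - R = (59 - 10135) - 1*(-5632) = -10076 + 5632 = -4444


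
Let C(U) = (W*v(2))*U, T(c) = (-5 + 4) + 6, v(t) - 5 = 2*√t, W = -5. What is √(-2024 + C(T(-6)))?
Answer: √(-2149 - 50*√2) ≈ 47.114*I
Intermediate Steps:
v(t) = 5 + 2*√t
T(c) = 5 (T(c) = -1 + 6 = 5)
C(U) = U*(-25 - 10*√2) (C(U) = (-5*(5 + 2*√2))*U = (-25 - 10*√2)*U = U*(-25 - 10*√2))
√(-2024 + C(T(-6))) = √(-2024 - 5*5*(5 + 2*√2)) = √(-2024 + (-125 - 50*√2)) = √(-2149 - 50*√2)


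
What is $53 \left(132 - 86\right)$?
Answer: $2438$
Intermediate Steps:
$53 \left(132 - 86\right) = 53 \cdot 46 = 2438$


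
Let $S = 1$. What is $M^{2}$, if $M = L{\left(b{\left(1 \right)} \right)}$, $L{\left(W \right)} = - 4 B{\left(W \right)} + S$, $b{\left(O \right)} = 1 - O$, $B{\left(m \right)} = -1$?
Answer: $25$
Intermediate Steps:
$L{\left(W \right)} = 5$ ($L{\left(W \right)} = \left(-4\right) \left(-1\right) + 1 = 4 + 1 = 5$)
$M = 5$
$M^{2} = 5^{2} = 25$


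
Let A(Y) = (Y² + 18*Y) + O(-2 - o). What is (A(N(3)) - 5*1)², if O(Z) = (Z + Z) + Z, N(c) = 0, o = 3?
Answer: 400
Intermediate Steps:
O(Z) = 3*Z (O(Z) = 2*Z + Z = 3*Z)
A(Y) = -15 + Y² + 18*Y (A(Y) = (Y² + 18*Y) + 3*(-2 - 1*3) = (Y² + 18*Y) + 3*(-2 - 3) = (Y² + 18*Y) + 3*(-5) = (Y² + 18*Y) - 15 = -15 + Y² + 18*Y)
(A(N(3)) - 5*1)² = ((-15 + 0² + 18*0) - 5*1)² = ((-15 + 0 + 0) - 5)² = (-15 - 5)² = (-20)² = 400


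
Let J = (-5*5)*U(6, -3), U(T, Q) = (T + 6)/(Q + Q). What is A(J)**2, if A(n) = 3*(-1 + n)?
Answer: 21609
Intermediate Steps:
U(T, Q) = (6 + T)/(2*Q) (U(T, Q) = (6 + T)/((2*Q)) = (6 + T)*(1/(2*Q)) = (6 + T)/(2*Q))
J = 50 (J = (-5*5)*((1/2)*(6 + 6)/(-3)) = -25*(-1)*12/(2*3) = -25*(-2) = 50)
A(n) = -3 + 3*n
A(J)**2 = (-3 + 3*50)**2 = (-3 + 150)**2 = 147**2 = 21609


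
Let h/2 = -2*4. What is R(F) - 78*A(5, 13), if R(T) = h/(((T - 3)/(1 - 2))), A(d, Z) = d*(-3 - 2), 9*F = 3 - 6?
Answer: 9726/5 ≈ 1945.2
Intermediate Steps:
F = -⅓ (F = (3 - 6)/9 = (⅑)*(-3) = -⅓ ≈ -0.33333)
h = -16 (h = 2*(-2*4) = 2*(-8) = -16)
A(d, Z) = -5*d (A(d, Z) = d*(-5) = -5*d)
R(T) = -16/(3 - T) (R(T) = -16*(1 - 2)/(T - 3) = -16*(-1/(-3 + T)) = -16/(3 - T))
R(F) - 78*A(5, 13) = 16/(-3 - ⅓) - (-390)*5 = 16/(-10/3) - 78*(-25) = 16*(-3/10) + 1950 = -24/5 + 1950 = 9726/5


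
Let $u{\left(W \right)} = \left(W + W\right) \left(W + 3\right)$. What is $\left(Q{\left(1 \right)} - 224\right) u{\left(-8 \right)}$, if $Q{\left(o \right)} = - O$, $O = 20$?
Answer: $-19520$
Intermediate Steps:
$u{\left(W \right)} = 2 W \left(3 + W\right)$
$Q{\left(o \right)} = -20$ ($Q{\left(o \right)} = \left(-1\right) 20 = -20$)
$\left(Q{\left(1 \right)} - 224\right) u{\left(-8 \right)} = \left(-20 - 224\right) 2 \left(-8\right) \left(3 - 8\right) = - 244 \cdot 2 \left(-8\right) \left(-5\right) = \left(-244\right) 80 = -19520$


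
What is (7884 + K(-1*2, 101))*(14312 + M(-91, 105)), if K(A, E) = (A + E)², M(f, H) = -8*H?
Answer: 238252320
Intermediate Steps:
(7884 + K(-1*2, 101))*(14312 + M(-91, 105)) = (7884 + (-1*2 + 101)²)*(14312 - 8*105) = (7884 + (-2 + 101)²)*(14312 - 840) = (7884 + 99²)*13472 = (7884 + 9801)*13472 = 17685*13472 = 238252320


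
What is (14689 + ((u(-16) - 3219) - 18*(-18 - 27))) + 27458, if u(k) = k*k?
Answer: 39994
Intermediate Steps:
u(k) = k²
(14689 + ((u(-16) - 3219) - 18*(-18 - 27))) + 27458 = (14689 + (((-16)² - 3219) - 18*(-18 - 27))) + 27458 = (14689 + ((256 - 3219) - 18*(-45))) + 27458 = (14689 + (-2963 + 810)) + 27458 = (14689 - 2153) + 27458 = 12536 + 27458 = 39994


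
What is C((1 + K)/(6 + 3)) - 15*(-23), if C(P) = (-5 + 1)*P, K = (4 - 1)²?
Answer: 3065/9 ≈ 340.56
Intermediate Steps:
K = 9 (K = 3² = 9)
C(P) = -4*P
C((1 + K)/(6 + 3)) - 15*(-23) = -4*(1 + 9)/(6 + 3) - 15*(-23) = -40/9 + 345 = 3065/9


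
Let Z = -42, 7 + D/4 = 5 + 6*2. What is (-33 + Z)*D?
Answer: -3000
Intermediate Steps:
D = 40 (D = -28 + 4*(5 + 6*2) = -28 + 4*(5 + 12) = -28 + 4*17 = -28 + 68 = 40)
(-33 + Z)*D = (-33 - 42)*40 = -75*40 = -3000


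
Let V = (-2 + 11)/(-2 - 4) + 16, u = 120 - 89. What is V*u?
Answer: 899/2 ≈ 449.50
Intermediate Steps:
u = 31
V = 29/2 (V = 9/(-6) + 16 = 9*(-1/6) + 16 = -3/2 + 16 = 29/2 ≈ 14.500)
V*u = (29/2)*31 = 899/2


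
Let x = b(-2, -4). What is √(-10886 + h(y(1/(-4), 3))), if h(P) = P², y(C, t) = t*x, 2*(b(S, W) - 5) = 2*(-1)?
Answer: I*√10742 ≈ 103.64*I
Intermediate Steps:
b(S, W) = 4 (b(S, W) = 5 + (2*(-1))/2 = 5 + (½)*(-2) = 5 - 1 = 4)
x = 4
y(C, t) = 4*t (y(C, t) = t*4 = 4*t)
√(-10886 + h(y(1/(-4), 3))) = √(-10886 + (4*3)²) = √(-10886 + 12²) = √(-10886 + 144) = √(-10742) = I*√10742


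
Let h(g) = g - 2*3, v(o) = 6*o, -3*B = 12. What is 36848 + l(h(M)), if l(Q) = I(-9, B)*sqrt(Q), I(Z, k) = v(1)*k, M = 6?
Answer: 36848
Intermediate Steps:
B = -4 (B = -1/3*12 = -4)
I(Z, k) = 6*k (I(Z, k) = (6*1)*k = 6*k)
h(g) = -6 + g (h(g) = g - 6 = -6 + g)
l(Q) = -24*sqrt(Q) (l(Q) = (6*(-4))*sqrt(Q) = -24*sqrt(Q))
36848 + l(h(M)) = 36848 - 24*sqrt(-6 + 6) = 36848 - 24*sqrt(0) = 36848 - 24*0 = 36848 + 0 = 36848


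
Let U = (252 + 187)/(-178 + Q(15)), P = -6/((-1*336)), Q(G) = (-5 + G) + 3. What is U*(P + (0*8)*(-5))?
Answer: -439/9240 ≈ -0.047511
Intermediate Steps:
Q(G) = -2 + G
P = 1/56 (P = -6/(-336) = -6*(-1/336) = 1/56 ≈ 0.017857)
U = -439/165 (U = (252 + 187)/(-178 + (-2 + 15)) = 439/(-178 + 13) = 439/(-165) = 439*(-1/165) = -439/165 ≈ -2.6606)
U*(P + (0*8)*(-5)) = -439*(1/56 + (0*8)*(-5))/165 = -439*(1/56 + 0*(-5))/165 = -439*(1/56 + 0)/165 = -439/165*1/56 = -439/9240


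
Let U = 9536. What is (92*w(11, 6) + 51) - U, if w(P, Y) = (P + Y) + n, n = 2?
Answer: -7737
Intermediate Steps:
w(P, Y) = 2 + P + Y (w(P, Y) = (P + Y) + 2 = 2 + P + Y)
(92*w(11, 6) + 51) - U = (92*(2 + 11 + 6) + 51) - 1*9536 = (92*19 + 51) - 9536 = (1748 + 51) - 9536 = 1799 - 9536 = -7737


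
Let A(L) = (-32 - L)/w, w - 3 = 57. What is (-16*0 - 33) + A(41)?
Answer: -2053/60 ≈ -34.217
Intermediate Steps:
w = 60 (w = 3 + 57 = 60)
A(L) = -8/15 - L/60 (A(L) = (-32 - L)/60 = (-32 - L)*(1/60) = -8/15 - L/60)
(-16*0 - 33) + A(41) = (-16*0 - 33) + (-8/15 - 1/60*41) = (0 - 33) + (-8/15 - 41/60) = -33 - 73/60 = -2053/60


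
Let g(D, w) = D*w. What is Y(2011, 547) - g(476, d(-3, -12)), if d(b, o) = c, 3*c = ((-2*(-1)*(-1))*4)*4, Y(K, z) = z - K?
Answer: 10840/3 ≈ 3613.3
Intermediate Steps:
c = -32/3 (c = (((-2*(-1)*(-1))*4)*4)/3 = (((2*(-1))*4)*4)/3 = (-2*4*4)/3 = (-8*4)/3 = (⅓)*(-32) = -32/3 ≈ -10.667)
d(b, o) = -32/3
Y(2011, 547) - g(476, d(-3, -12)) = (547 - 1*2011) - 476*(-32)/3 = (547 - 2011) - 1*(-15232/3) = -1464 + 15232/3 = 10840/3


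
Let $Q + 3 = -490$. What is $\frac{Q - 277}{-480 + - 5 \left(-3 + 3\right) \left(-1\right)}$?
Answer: $\frac{77}{48} \approx 1.6042$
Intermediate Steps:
$Q = -493$ ($Q = -3 - 490 = -493$)
$\frac{Q - 277}{-480 + - 5 \left(-3 + 3\right) \left(-1\right)} = \frac{-493 - 277}{-480 + - 5 \left(-3 + 3\right) \left(-1\right)} = - \frac{770}{-480 + \left(-5\right) 0 \left(-1\right)} = - \frac{770}{-480 + 0 \left(-1\right)} = - \frac{770}{-480 + 0} = - \frac{770}{-480} = \left(-770\right) \left(- \frac{1}{480}\right) = \frac{77}{48}$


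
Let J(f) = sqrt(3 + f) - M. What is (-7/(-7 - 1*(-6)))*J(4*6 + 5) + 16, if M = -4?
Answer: 44 + 28*sqrt(2) ≈ 83.598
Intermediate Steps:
J(f) = 4 + sqrt(3 + f) (J(f) = sqrt(3 + f) - 1*(-4) = sqrt(3 + f) + 4 = 4 + sqrt(3 + f))
(-7/(-7 - 1*(-6)))*J(4*6 + 5) + 16 = (-7/(-7 - 1*(-6)))*(4 + sqrt(3 + (4*6 + 5))) + 16 = (-7/(-7 + 6))*(4 + sqrt(3 + (24 + 5))) + 16 = (-7/(-1))*(4 + sqrt(3 + 29)) + 16 = (-7*(-1))*(4 + sqrt(32)) + 16 = 7*(4 + 4*sqrt(2)) + 16 = (28 + 28*sqrt(2)) + 16 = 44 + 28*sqrt(2)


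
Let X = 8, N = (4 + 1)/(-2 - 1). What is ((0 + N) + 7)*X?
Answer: 128/3 ≈ 42.667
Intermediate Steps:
N = -5/3 (N = 5/(-3) = 5*(-⅓) = -5/3 ≈ -1.6667)
((0 + N) + 7)*X = ((0 - 5/3) + 7)*8 = (-5/3 + 7)*8 = (16/3)*8 = 128/3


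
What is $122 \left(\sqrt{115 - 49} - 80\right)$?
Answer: $-9760 + 122 \sqrt{66} \approx -8768.9$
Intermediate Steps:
$122 \left(\sqrt{115 - 49} - 80\right) = 122 \left(\sqrt{66} - 80\right) = 122 \left(-80 + \sqrt{66}\right) = -9760 + 122 \sqrt{66}$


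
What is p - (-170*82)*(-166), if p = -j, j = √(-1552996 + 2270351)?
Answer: -2314040 - √717355 ≈ -2.3149e+6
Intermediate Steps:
j = √717355 ≈ 846.97
p = -√717355 ≈ -846.97
p - (-170*82)*(-166) = -√717355 - (-170*82)*(-166) = -√717355 - (-13940)*(-166) = -√717355 - 1*2314040 = -√717355 - 2314040 = -2314040 - √717355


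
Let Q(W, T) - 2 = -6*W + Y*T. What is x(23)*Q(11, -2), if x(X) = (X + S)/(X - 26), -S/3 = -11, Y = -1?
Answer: 3472/3 ≈ 1157.3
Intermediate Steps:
Q(W, T) = 2 - T - 6*W (Q(W, T) = 2 + (-6*W - T) = 2 + (-T - 6*W) = 2 - T - 6*W)
S = 33 (S = -3*(-11) = 33)
x(X) = (33 + X)/(-26 + X) (x(X) = (X + 33)/(X - 26) = (33 + X)/(-26 + X))
x(23)*Q(11, -2) = ((33 + 23)/(-26 + 23))*(2 - 1*(-2) - 6*11) = (56/(-3))*(2 + 2 - 66) = -⅓*56*(-62) = -56/3*(-62) = 3472/3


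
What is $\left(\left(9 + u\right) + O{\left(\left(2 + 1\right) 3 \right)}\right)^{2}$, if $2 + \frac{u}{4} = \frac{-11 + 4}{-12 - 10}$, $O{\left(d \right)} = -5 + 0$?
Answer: $\frac{900}{121} \approx 7.438$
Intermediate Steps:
$O{\left(d \right)} = -5$
$u = - \frac{74}{11}$ ($u = -8 + 4 \frac{-11 + 4}{-12 - 10} = -8 + 4 \left(- \frac{7}{-22}\right) = -8 + 4 \left(\left(-7\right) \left(- \frac{1}{22}\right)\right) = -8 + 4 \cdot \frac{7}{22} = -8 + \frac{14}{11} = - \frac{74}{11} \approx -6.7273$)
$\left(\left(9 + u\right) + O{\left(\left(2 + 1\right) 3 \right)}\right)^{2} = \left(\left(9 - \frac{74}{11}\right) - 5\right)^{2} = \left(\frac{25}{11} - 5\right)^{2} = \left(- \frac{30}{11}\right)^{2} = \frac{900}{121}$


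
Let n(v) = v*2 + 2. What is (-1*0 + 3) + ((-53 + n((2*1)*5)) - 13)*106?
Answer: -4661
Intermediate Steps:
n(v) = 2 + 2*v (n(v) = 2*v + 2 = 2 + 2*v)
(-1*0 + 3) + ((-53 + n((2*1)*5)) - 13)*106 = (-1*0 + 3) + ((-53 + (2 + 2*((2*1)*5))) - 13)*106 = (0 + 3) + ((-53 + (2 + 2*(2*5))) - 13)*106 = 3 + ((-53 + (2 + 2*10)) - 13)*106 = 3 + ((-53 + (2 + 20)) - 13)*106 = 3 + ((-53 + 22) - 13)*106 = 3 + (-31 - 13)*106 = 3 - 44*106 = 3 - 4664 = -4661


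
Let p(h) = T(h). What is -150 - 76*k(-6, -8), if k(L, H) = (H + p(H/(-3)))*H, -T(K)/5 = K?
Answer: -39362/3 ≈ -13121.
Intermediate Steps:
T(K) = -5*K
p(h) = -5*h
k(L, H) = 8*H²/3 (k(L, H) = (H - 5*H/(-3))*H = (H - 5*H*(-1)/3)*H = (H - (-5)*H/3)*H = (H + 5*H/3)*H = (8*H/3)*H = 8*H²/3)
-150 - 76*k(-6, -8) = -150 - 608*(-8)²/3 = -150 - 608*64/3 = -150 - 76*512/3 = -150 - 38912/3 = -39362/3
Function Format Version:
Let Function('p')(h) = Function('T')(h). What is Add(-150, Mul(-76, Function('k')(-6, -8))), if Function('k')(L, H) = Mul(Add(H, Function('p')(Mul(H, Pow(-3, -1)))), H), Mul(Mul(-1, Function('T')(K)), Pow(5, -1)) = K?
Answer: Rational(-39362, 3) ≈ -13121.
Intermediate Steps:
Function('T')(K) = Mul(-5, K)
Function('p')(h) = Mul(-5, h)
Function('k')(L, H) = Mul(Rational(8, 3), Pow(H, 2)) (Function('k')(L, H) = Mul(Add(H, Mul(-5, Mul(H, Pow(-3, -1)))), H) = Mul(Add(H, Mul(-5, Mul(H, Rational(-1, 3)))), H) = Mul(Add(H, Mul(-5, Mul(Rational(-1, 3), H))), H) = Mul(Add(H, Mul(Rational(5, 3), H)), H) = Mul(Mul(Rational(8, 3), H), H) = Mul(Rational(8, 3), Pow(H, 2)))
Add(-150, Mul(-76, Function('k')(-6, -8))) = Add(-150, Mul(-76, Mul(Rational(8, 3), Pow(-8, 2)))) = Add(-150, Mul(-76, Mul(Rational(8, 3), 64))) = Add(-150, Mul(-76, Rational(512, 3))) = Add(-150, Rational(-38912, 3)) = Rational(-39362, 3)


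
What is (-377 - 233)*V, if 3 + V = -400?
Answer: 245830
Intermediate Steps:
V = -403 (V = -3 - 400 = -403)
(-377 - 233)*V = (-377 - 233)*(-403) = -610*(-403) = 245830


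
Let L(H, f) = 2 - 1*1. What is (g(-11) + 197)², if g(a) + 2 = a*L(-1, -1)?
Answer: 33856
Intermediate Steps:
L(H, f) = 1 (L(H, f) = 2 - 1 = 1)
g(a) = -2 + a (g(a) = -2 + a*1 = -2 + a)
(g(-11) + 197)² = ((-2 - 11) + 197)² = (-13 + 197)² = 184² = 33856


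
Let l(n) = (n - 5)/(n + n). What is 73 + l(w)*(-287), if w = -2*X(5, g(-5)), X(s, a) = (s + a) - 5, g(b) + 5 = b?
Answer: -277/8 ≈ -34.625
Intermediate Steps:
g(b) = -5 + b
X(s, a) = -5 + a + s (X(s, a) = (a + s) - 5 = -5 + a + s)
w = 20 (w = -2*(-5 + (-5 - 5) + 5) = -2*(-5 - 10 + 5) = -2*(-10) = 20)
l(n) = (-5 + n)/(2*n) (l(n) = (-5 + n)/((2*n)) = (-5 + n)*(1/(2*n)) = (-5 + n)/(2*n))
73 + l(w)*(-287) = 73 + ((½)*(-5 + 20)/20)*(-287) = 73 + ((½)*(1/20)*15)*(-287) = 73 + (3/8)*(-287) = 73 - 861/8 = -277/8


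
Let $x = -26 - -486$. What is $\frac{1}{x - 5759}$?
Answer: $- \frac{1}{5299} \approx -0.00018871$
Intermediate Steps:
$x = 460$ ($x = -26 + 486 = 460$)
$\frac{1}{x - 5759} = \frac{1}{460 - 5759} = \frac{1}{-5299} = - \frac{1}{5299}$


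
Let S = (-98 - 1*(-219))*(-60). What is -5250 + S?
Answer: -12510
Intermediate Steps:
S = -7260 (S = (-98 + 219)*(-60) = 121*(-60) = -7260)
-5250 + S = -5250 - 7260 = -12510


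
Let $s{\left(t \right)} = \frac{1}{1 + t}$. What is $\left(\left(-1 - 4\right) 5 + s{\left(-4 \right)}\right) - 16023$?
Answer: $- \frac{48145}{3} \approx -16048.0$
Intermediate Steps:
$\left(\left(-1 - 4\right) 5 + s{\left(-4 \right)}\right) - 16023 = \left(\left(-1 - 4\right) 5 + \frac{1}{1 - 4}\right) - 16023 = \left(\left(-5\right) 5 + \frac{1}{-3}\right) - 16023 = \left(-25 - \frac{1}{3}\right) - 16023 = - \frac{76}{3} - 16023 = - \frac{48145}{3}$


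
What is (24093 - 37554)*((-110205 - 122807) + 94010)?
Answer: 1871105922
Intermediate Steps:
(24093 - 37554)*((-110205 - 122807) + 94010) = -13461*(-233012 + 94010) = -13461*(-139002) = 1871105922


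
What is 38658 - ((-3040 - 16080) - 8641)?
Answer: 66419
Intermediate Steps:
38658 - ((-3040 - 16080) - 8641) = 38658 - (-19120 - 8641) = 38658 - 1*(-27761) = 38658 + 27761 = 66419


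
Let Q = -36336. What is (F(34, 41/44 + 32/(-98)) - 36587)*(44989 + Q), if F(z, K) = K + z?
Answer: -681916650839/2156 ≈ -3.1629e+8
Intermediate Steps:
(F(34, 41/44 + 32/(-98)) - 36587)*(44989 + Q) = (((41/44 + 32/(-98)) + 34) - 36587)*(44989 - 36336) = (((41*(1/44) + 32*(-1/98)) + 34) - 36587)*8653 = (((41/44 - 16/49) + 34) - 36587)*8653 = ((1305/2156 + 34) - 36587)*8653 = (74609/2156 - 36587)*8653 = -78806963/2156*8653 = -681916650839/2156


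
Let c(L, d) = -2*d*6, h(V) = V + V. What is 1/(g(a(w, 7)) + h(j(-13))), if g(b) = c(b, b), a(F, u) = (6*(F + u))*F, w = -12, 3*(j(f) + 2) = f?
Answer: -3/12998 ≈ -0.00023080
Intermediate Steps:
j(f) = -2 + f/3
h(V) = 2*V
a(F, u) = F*(6*F + 6*u) (a(F, u) = (6*F + 6*u)*F = F*(6*F + 6*u))
c(L, d) = -12*d
g(b) = -12*b
1/(g(a(w, 7)) + h(j(-13))) = 1/(-72*(-12)*(-12 + 7) + 2*(-2 + (⅓)*(-13))) = 1/(-72*(-12)*(-5) + 2*(-2 - 13/3)) = 1/(-12*360 + 2*(-19/3)) = 1/(-4320 - 38/3) = 1/(-12998/3) = -3/12998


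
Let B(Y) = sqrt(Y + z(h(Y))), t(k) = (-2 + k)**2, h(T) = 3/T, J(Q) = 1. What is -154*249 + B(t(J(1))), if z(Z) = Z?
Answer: -38344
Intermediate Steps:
B(Y) = sqrt(Y + 3/Y)
-154*249 + B(t(J(1))) = -154*249 + sqrt((-2 + 1)**2 + 3/((-2 + 1)**2)) = -38346 + sqrt((-1)**2 + 3/((-1)**2)) = -38346 + sqrt(1 + 3/1) = -38346 + sqrt(1 + 3*1) = -38346 + sqrt(1 + 3) = -38346 + sqrt(4) = -38346 + 2 = -38344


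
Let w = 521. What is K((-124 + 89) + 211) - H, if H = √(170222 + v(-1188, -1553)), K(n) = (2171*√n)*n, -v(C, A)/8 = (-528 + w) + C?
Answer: -√179782 + 1528384*√11 ≈ 5.0687e+6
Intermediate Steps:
v(C, A) = 56 - 8*C (v(C, A) = -8*((-528 + 521) + C) = -8*(-7 + C) = 56 - 8*C)
K(n) = 2171*n^(3/2)
H = √179782 (H = √(170222 + (56 - 8*(-1188))) = √(170222 + (56 + 9504)) = √(170222 + 9560) = √179782 ≈ 424.01)
K((-124 + 89) + 211) - H = 2171*((-124 + 89) + 211)^(3/2) - √179782 = 2171*(-35 + 211)^(3/2) - √179782 = 2171*176^(3/2) - √179782 = 2171*(704*√11) - √179782 = 1528384*√11 - √179782 = -√179782 + 1528384*√11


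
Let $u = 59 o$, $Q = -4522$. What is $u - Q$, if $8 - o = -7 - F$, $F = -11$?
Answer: $4758$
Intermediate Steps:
$o = 4$ ($o = 8 - \left(-7 - -11\right) = 8 - \left(-7 + 11\right) = 8 - 4 = 4$)
$u = 236$ ($u = 59 \cdot 4 = 236$)
$u - Q = 236 - -4522 = 236 + 4522 = 4758$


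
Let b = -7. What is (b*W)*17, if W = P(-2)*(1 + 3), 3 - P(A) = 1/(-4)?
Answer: -1547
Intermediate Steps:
P(A) = 13/4 (P(A) = 3 - 1/(-4) = 3 - (-1)/4 = 3 - 1*(-¼) = 3 + ¼ = 13/4)
W = 13 (W = 13*(1 + 3)/4 = (13/4)*4 = 13)
(b*W)*17 = -7*13*17 = -91*17 = -1547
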